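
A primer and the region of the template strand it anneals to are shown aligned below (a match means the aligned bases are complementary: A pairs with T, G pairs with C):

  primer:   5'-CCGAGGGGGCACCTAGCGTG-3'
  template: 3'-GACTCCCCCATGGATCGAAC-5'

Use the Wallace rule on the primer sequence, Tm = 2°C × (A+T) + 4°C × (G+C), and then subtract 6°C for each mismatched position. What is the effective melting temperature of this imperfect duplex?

Primer base counts: A=3, T=2, G=9, C=6 → A+T=5, G+C=15
Perfect-match Tm = 2(5) + 4(15) = 10 + 60 = 70°C
Mismatches (positions where the bases are not complementary): 3 (at positions 2, 10, 18)
Effective Tm = 70 − 3×6 = 70 − 18 = 52°C

52°C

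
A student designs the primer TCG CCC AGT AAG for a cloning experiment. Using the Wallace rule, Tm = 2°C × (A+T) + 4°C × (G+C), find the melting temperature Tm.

Base counts: C=4, T=2, A=3, G=3
A+T = 5, G+C = 7
Tm = 2(5) + 4(7) = 10 + 28 = 38°C

38°C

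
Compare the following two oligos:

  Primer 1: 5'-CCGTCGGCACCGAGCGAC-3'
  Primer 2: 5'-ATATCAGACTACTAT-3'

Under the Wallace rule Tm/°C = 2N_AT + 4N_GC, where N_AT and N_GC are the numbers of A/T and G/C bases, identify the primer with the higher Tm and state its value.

Primer 1, 64°C

Primer 1: A+T=4, G+C=14 → Tm = 2(4)+4(14) = 64°C
Primer 2: A+T=11, G+C=4 → Tm = 2(11)+4(4) = 38°C
64°C vs 38°C → primer 1 is higher.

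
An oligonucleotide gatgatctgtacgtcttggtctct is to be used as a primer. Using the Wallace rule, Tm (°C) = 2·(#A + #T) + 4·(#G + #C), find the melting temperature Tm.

Base counts: C=5, G=6, T=10, A=3
So N_AT = 13 and N_GC = 11.
Tm = 2(13) + 4(11) = 26 + 44 = 70°C

70°C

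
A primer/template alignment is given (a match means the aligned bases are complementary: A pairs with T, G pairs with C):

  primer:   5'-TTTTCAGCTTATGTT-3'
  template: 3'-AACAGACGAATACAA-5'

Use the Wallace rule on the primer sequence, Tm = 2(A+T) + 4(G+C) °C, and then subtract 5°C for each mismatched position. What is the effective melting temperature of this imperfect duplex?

28°C

Primer base counts: A=2, T=9, G=2, C=2 → A+T=11, G+C=4
Perfect-match Tm = 2(11) + 4(4) = 22 + 16 = 38°C
Mismatches (positions where the bases are not complementary): 2 (at positions 3, 6)
Effective Tm = 38 − 2×5 = 38 − 10 = 28°C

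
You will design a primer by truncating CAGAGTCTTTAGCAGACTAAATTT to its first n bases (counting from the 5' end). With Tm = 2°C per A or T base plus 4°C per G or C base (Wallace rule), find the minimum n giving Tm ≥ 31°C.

First 11 bases: CAGAGTCTTTA → Tm = 30°C (< 31°C)
First 12 bases: CAGAGTCTTTAG → Tm = 34°C (≥ 31°C)
Each additional base adds 2°C (A/T) or 4°C (G/C), so Tm is non-decreasing in n; n = 12 is the first length to reach 31°C.

n = 12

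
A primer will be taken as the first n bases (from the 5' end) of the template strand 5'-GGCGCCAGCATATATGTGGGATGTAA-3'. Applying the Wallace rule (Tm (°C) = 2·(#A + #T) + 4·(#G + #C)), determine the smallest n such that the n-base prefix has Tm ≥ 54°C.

First 17 bases: GGCGCCAGCATATATGT → Tm = 52°C (< 54°C)
First 18 bases: GGCGCCAGCATATATGTG → Tm = 56°C (≥ 54°C)
Each additional base adds 2°C (A/T) or 4°C (G/C), so Tm is non-decreasing in n; n = 18 is the first length to reach 54°C.

n = 18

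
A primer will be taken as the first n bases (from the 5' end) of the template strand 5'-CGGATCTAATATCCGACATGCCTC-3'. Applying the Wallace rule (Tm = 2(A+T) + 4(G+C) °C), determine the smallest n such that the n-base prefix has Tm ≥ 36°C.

First 12 bases: CGGATCTAATAT → Tm = 32°C (< 36°C)
First 13 bases: CGGATCTAATATC → Tm = 36°C (≥ 36°C)
Each additional base adds 2°C (A/T) or 4°C (G/C), so Tm is non-decreasing in n; n = 13 is the first length to reach 36°C.

n = 13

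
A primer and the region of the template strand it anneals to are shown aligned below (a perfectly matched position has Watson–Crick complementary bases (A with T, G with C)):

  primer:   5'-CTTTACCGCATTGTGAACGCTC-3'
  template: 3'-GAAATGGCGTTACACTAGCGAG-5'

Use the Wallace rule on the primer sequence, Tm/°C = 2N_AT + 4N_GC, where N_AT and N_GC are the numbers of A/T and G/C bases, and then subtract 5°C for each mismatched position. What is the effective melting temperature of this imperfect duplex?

Primer base counts: A=4, T=7, G=4, C=7 → A+T=11, G+C=11
Perfect-match Tm = 2(11) + 4(11) = 22 + 44 = 66°C
Mismatches (positions where the bases are not complementary): 2 (at positions 11, 17)
Effective Tm = 66 − 2×5 = 66 − 10 = 56°C

56°C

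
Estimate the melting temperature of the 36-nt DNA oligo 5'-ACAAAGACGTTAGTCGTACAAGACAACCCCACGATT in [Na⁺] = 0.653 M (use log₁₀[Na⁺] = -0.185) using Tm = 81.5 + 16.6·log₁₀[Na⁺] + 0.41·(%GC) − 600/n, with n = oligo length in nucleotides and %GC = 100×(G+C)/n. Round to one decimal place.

Length n = 36. Counting bases: C=10, G=6, T=6, A=14
G+C = 16, so %GC = 16/36 × 100 = 44.444%
Salt term: 16.6 × (-0.185) = -3.071
GC term: 0.41 × 44.444 = 18.222; length term: −600/36 = −16.667
Tm = 81.5 + (-3.071) + 18.222 − 16.667 = 79.984 → 80.0°C

80.0°C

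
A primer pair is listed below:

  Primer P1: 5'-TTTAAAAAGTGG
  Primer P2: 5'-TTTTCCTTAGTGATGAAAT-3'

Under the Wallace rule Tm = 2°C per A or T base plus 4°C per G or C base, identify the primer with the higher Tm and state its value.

Primer P2, 48°C

Primer P1: A+T=9, G+C=3 → Tm = 2(9)+4(3) = 30°C
Primer P2: A+T=14, G+C=5 → Tm = 2(14)+4(5) = 48°C
30°C vs 48°C → primer P2 is higher.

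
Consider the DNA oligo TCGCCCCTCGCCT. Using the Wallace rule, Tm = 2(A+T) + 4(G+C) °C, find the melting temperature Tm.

46°C

Base counts: C=8, A=0, T=3, G=2
A+T = 3, G+C = 10
Tm = 2×3 + 4×10 = 46°C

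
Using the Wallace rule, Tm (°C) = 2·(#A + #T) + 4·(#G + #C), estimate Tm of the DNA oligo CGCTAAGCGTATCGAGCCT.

60°C

Base counts: T=4, G=5, C=6, A=4
So N_AT = 8 and N_GC = 11.
Tm = 2×8 + 4×11 = 60°C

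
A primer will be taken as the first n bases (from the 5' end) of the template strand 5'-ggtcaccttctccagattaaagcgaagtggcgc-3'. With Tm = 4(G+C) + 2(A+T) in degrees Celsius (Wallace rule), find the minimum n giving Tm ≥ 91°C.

n = 31

First 30 bases: GGTCACCTTCTCCAGATTAAAGCGAAGTGG → Tm = 90°C (< 91°C)
First 31 bases: GGTCACCTTCTCCAGATTAAAGCGAAGTGGC → Tm = 94°C (≥ 91°C)
Since every base adds ≥2°C, Tm only increases with n, so the threshold is first crossed at n = 31.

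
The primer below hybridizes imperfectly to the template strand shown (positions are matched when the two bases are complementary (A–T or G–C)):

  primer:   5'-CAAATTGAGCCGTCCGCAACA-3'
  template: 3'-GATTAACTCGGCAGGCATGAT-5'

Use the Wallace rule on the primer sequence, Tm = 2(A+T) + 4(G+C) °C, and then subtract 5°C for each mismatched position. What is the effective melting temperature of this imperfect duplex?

Primer base counts: A=7, T=3, G=4, C=7 → A+T=10, G+C=11
Perfect-match Tm = 2(10) + 4(11) = 20 + 44 = 64°C
Mismatches (positions where the bases are not complementary): 4 (at positions 2, 17, 19, 20)
Effective Tm = 64 − 4×5 = 64 − 20 = 44°C

44°C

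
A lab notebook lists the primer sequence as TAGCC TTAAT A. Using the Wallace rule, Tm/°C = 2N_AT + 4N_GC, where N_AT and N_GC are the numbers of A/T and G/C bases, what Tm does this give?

Base counts: G=1, A=4, T=4, C=2
AT pairs contribute 8, GC pairs contribute 3.
Tm = 2(8) + 4(3) = 16 + 12 = 28°C

28°C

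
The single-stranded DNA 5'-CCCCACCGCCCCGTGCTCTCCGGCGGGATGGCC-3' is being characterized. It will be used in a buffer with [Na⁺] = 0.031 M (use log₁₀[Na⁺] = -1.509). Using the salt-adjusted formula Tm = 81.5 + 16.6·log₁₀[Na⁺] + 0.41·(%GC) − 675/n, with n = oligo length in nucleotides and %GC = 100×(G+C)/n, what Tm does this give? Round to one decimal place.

Length n = 33. A=2, C=17, G=10, T=4
G+C = 27, so %GC = 27/33 × 100 = 81.818%
Salt term: 16.6 × (-1.509) = -25.049
GC term: 0.41 × 81.818 = 33.545; length term: −675/33 = −20.455
Tm = 81.5 + (-25.049) + 33.545 − 20.455 = 69.541 → 69.5°C

69.5°C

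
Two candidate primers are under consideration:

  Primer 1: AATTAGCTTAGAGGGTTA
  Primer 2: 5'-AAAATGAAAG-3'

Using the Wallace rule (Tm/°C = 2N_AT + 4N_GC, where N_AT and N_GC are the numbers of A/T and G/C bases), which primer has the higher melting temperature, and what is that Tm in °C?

Primer 1: A+T=12, G+C=6 → Tm = 2(12)+4(6) = 48°C
Primer 2: A+T=8, G+C=2 → Tm = 2(8)+4(2) = 24°C
48°C vs 24°C → primer 1 is higher.

Primer 1, 48°C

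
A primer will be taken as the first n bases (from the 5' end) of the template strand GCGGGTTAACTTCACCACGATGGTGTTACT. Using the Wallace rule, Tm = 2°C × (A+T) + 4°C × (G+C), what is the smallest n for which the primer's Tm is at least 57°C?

First 18 bases: GCGGGTTAACTTCACCAC → Tm = 56°C (< 57°C)
First 19 bases: GCGGGTTAACTTCACCACG → Tm = 60°C (≥ 57°C)
Since every base adds ≥2°C, Tm only increases with n, so the threshold is first crossed at n = 19.

n = 19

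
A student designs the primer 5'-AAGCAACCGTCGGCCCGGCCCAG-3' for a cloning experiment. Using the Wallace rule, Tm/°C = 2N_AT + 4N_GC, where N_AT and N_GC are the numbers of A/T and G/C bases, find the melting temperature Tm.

80°C

Counting bases: A=5, C=10, G=7, T=1
So N_AT = 6 and N_GC = 17.
Tm = 2(6) + 4(17) = 12 + 68 = 80°C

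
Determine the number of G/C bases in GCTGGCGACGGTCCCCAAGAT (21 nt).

14

Scanning the sequence gives G=7, A=4, C=7, T=3.
G+C = 7 + 7 = 14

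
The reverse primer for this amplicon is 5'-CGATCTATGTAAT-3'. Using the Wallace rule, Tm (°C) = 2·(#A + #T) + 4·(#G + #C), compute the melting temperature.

34°C

Scanning the sequence gives C=2, G=2, A=4, T=5.
AT pairs contribute 9, GC pairs contribute 4.
Tm = 2(9) + 4(4) = 18 + 16 = 34°C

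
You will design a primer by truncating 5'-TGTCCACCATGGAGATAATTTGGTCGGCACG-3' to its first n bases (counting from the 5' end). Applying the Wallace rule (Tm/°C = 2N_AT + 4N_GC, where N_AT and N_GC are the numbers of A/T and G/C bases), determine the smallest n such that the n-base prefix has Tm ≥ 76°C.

First 25 bases: TGTCCACCATGGAGATAATTTGGTC → Tm = 72°C (< 76°C)
First 26 bases: TGTCCACCATGGAGATAATTTGGTCG → Tm = 76°C (≥ 76°C)
Since every base adds ≥2°C, Tm only increases with n, so the threshold is first crossed at n = 26.

n = 26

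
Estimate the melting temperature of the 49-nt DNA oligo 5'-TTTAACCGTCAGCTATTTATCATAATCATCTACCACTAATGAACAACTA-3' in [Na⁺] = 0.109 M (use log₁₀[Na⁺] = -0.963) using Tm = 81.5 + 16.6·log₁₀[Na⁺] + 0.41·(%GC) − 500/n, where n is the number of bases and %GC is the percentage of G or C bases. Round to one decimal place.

67.9°C

Length n = 49. Counting bases: A=18, G=3, T=16, C=12
G+C = 15, so %GC = 15/49 × 100 = 30.612%
Salt term: 16.6 × (-0.963) = -15.986
GC term: 0.41 × 30.612 = 12.551; length term: −500/49 = −10.204
Tm = 81.5 + (-15.986) + 12.551 − 10.204 = 67.861 → 67.9°C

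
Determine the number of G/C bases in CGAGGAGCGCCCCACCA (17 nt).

13

Base counts: T=0, A=4, G=5, C=8
Total G or C: 5 + 8 = 13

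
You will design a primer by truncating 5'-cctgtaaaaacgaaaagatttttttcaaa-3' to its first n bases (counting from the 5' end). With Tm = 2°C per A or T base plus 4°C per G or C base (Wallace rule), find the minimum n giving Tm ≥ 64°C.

n = 26

First 25 bases: CCTGTAAAAACGAAAAGATTTTTTT → Tm = 62°C (< 64°C)
First 26 bases: CCTGTAAAAACGAAAAGATTTTTTTC → Tm = 66°C (≥ 64°C)
Since every base adds ≥2°C, Tm only increases with n, so the threshold is first crossed at n = 26.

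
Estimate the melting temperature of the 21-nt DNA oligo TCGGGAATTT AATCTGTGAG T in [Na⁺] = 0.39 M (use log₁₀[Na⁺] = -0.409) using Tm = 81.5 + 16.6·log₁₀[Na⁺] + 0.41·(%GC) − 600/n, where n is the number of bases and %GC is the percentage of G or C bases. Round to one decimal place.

61.8°C

Length n = 21. T=8, C=2, A=5, G=6
G+C = 8, so %GC = 8/21 × 100 = 38.095%
Salt term: 16.6 × (-0.409) = -6.789
GC term: 0.41 × 38.095 = 15.619; length term: −600/21 = −28.571
Tm = 81.5 + (-6.789) + 15.619 − 28.571 = 61.759 → 61.8°C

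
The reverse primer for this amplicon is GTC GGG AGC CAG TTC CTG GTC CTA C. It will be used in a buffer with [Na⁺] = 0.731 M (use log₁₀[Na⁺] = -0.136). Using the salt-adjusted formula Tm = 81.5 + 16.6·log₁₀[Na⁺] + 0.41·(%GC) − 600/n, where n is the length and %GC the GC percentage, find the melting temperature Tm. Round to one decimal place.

Length n = 25. Base counts: T=6, C=8, A=3, G=8
G+C = 16, so %GC = 16/25 × 100 = 64%
Salt term: 16.6 × (-0.136) = -2.258
GC term: 0.41 × 64 = 26.24; length term: −600/25 = −24
Tm = 81.5 + (-2.258) + 26.24 − 24 = 81.482 → 81.5°C

81.5°C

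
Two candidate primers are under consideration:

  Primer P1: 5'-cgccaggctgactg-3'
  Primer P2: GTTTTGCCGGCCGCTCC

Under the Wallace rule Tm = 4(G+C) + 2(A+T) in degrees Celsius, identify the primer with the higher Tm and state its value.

Primer P2, 58°C

Primer P1: A+T=4, G+C=10 → Tm = 2(4)+4(10) = 48°C
Primer P2: A+T=5, G+C=12 → Tm = 2(5)+4(12) = 58°C
48°C vs 58°C → primer P2 is higher.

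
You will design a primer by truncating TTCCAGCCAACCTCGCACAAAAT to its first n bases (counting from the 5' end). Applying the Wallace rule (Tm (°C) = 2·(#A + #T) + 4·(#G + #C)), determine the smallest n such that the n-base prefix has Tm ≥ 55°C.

n = 18

First 17 bases: TTCCAGCCAACCTCGCA → Tm = 54°C (< 55°C)
First 18 bases: TTCCAGCCAACCTCGCAC → Tm = 58°C (≥ 55°C)
Since every base adds ≥2°C, Tm only increases with n, so the threshold is first crossed at n = 18.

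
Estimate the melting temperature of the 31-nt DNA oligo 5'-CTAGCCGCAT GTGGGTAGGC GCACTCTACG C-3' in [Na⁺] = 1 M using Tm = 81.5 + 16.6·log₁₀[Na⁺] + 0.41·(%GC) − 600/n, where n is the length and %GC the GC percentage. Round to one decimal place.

88.6°C

Length n = 31. Scanning the sequence gives G=10, A=5, T=6, C=10.
G+C = 20, so %GC = 20/31 × 100 = 64.516%
Salt term: 16.6 × (0) = 0
GC term: 0.41 × 64.516 = 26.452; length term: −600/31 = −19.355
Tm = 81.5 + (0) + 26.452 − 19.355 = 88.597 → 88.6°C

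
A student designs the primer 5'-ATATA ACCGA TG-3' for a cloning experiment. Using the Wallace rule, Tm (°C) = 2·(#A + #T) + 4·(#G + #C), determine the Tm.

32°C

Counting bases: T=3, C=2, G=2, A=5
AT pairs contribute 8, GC pairs contribute 4.
Tm = 2×8 + 4×4 = 32°C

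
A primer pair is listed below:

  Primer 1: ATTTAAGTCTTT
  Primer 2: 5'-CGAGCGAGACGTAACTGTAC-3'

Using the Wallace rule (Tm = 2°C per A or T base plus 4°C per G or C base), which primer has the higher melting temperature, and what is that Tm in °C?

Primer 2, 62°C

Primer 1: A+T=10, G+C=2 → Tm = 2(10)+4(2) = 28°C
Primer 2: A+T=9, G+C=11 → Tm = 2(9)+4(11) = 62°C
28°C vs 62°C → primer 2 is higher.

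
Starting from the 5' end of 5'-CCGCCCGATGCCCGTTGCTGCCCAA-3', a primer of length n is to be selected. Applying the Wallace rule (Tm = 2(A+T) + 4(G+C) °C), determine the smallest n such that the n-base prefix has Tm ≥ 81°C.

n = 23

First 22 bases: CCGCCCGATGCCCGTTGCTGCC → Tm = 78°C (< 81°C)
First 23 bases: CCGCCCGATGCCCGTTGCTGCCC → Tm = 82°C (≥ 81°C)
Each additional base adds 2°C (A/T) or 4°C (G/C), so Tm is non-decreasing in n; n = 23 is the first length to reach 81°C.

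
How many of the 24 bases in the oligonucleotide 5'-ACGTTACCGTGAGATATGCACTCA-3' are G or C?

Base counts: T=6, G=5, A=7, C=6
G+C = 5 + 6 = 11

11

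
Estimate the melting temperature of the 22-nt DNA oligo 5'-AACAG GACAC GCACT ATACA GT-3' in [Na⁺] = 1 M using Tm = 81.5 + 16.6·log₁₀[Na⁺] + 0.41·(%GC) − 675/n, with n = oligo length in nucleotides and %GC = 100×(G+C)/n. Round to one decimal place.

Length n = 22. G=4, A=9, C=6, T=3
G+C = 10, so %GC = 10/22 × 100 = 45.455%
Salt term: 16.6 × (0) = 0
GC term: 0.41 × 45.455 = 18.637; length term: −675/22 = −30.682
Tm = 81.5 + (0) + 18.637 − 30.682 = 69.455 → 69.5°C

69.5°C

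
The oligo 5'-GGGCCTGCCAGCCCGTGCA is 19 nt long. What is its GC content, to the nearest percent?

79%

Scanning the sequence gives T=2, G=7, C=8, A=2.
G+C = 7 + 8 = 15 out of 19 bases
%GC = 15/19 × 100 = 78.95% ≈ 79%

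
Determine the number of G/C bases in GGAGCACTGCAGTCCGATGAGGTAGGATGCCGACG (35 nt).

22

T=5, A=8, C=8, G=14
G+C = 14 + 8 = 22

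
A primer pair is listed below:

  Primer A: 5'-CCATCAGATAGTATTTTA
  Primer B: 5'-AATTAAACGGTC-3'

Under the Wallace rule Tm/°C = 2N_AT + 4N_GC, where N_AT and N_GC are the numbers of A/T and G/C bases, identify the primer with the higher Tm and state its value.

Primer A, 46°C

Primer A: A+T=13, G+C=5 → Tm = 2(13)+4(5) = 46°C
Primer B: A+T=8, G+C=4 → Tm = 2(8)+4(4) = 32°C
46°C vs 32°C → primer A is higher.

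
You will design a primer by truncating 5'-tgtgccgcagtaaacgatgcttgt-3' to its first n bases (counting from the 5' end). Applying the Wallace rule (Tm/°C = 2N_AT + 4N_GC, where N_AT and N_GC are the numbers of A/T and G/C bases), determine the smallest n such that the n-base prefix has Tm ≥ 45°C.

First 14 bases: TGTGCCGCAGTAAA → Tm = 42°C (< 45°C)
First 15 bases: TGTGCCGCAGTAAAC → Tm = 46°C (≥ 45°C)
Since every base adds ≥2°C, Tm only increases with n, so the threshold is first crossed at n = 15.

n = 15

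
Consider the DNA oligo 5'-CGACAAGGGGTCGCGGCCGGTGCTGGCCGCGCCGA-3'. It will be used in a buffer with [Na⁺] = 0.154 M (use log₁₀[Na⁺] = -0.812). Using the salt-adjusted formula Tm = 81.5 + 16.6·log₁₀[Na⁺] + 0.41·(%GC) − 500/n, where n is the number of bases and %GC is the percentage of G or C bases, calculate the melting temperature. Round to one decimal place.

86.5°C

Length n = 35. A=4, C=12, G=16, T=3
G+C = 28, so %GC = 28/35 × 100 = 80%
Salt term: 16.6 × (-0.812) = -13.479
GC term: 0.41 × 80 = 32.8; length term: −500/35 = −14.286
Tm = 81.5 + (-13.479) + 32.8 − 14.286 = 86.535 → 86.5°C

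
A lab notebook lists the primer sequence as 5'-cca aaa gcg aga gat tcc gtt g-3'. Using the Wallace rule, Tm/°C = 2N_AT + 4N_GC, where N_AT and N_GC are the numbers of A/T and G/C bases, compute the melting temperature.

66°C

Base counts: G=6, C=5, T=4, A=7
AT pairs contribute 11, GC pairs contribute 11.
Tm = 2(11) + 4(11) = 22 + 44 = 66°C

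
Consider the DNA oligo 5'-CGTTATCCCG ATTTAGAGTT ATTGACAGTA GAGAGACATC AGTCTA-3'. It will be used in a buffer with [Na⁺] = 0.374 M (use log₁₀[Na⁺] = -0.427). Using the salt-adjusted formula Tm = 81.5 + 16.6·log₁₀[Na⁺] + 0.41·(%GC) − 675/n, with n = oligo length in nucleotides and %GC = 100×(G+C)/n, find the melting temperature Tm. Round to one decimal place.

Length n = 46. Scanning the sequence gives A=14, G=10, C=8, T=14.
G+C = 18, so %GC = 18/46 × 100 = 39.13%
Salt term: 16.6 × (-0.427) = -7.088
GC term: 0.41 × 39.13 = 16.043; length term: −675/46 = −14.674
Tm = 81.5 + (-7.088) + 16.043 − 14.674 = 75.781 → 75.8°C

75.8°C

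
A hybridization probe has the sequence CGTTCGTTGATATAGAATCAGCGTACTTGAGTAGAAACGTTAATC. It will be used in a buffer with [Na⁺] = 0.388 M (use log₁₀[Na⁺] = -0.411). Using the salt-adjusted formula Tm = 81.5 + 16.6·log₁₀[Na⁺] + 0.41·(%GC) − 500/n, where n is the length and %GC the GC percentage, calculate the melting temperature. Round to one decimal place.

Length n = 45. C=7, T=14, G=10, A=14
G+C = 17, so %GC = 17/45 × 100 = 37.778%
Salt term: 16.6 × (-0.411) = -6.823
GC term: 0.41 × 37.778 = 15.489; length term: −500/45 = −11.111
Tm = 81.5 + (-6.823) + 15.489 − 11.111 = 79.055 → 79.1°C

79.1°C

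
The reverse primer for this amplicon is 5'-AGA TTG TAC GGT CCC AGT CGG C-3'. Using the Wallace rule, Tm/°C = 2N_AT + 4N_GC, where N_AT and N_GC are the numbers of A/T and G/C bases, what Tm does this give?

70°C

Scanning the sequence gives C=6, A=4, T=5, G=7.
So N_AT = 9 and N_GC = 13.
Tm = 2(9) + 4(13) = 18 + 52 = 70°C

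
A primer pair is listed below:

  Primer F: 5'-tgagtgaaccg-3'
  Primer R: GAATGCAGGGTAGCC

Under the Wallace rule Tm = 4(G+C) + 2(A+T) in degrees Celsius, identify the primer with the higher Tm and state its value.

Primer R, 48°C

Primer F: A+T=5, G+C=6 → Tm = 2(5)+4(6) = 34°C
Primer R: A+T=6, G+C=9 → Tm = 2(6)+4(9) = 48°C
34°C vs 48°C → primer R is higher.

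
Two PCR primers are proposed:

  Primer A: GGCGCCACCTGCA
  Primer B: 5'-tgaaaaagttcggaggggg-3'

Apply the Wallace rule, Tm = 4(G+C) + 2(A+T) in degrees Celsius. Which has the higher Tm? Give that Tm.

Primer A: A+T=3, G+C=10 → Tm = 2(3)+4(10) = 46°C
Primer B: A+T=9, G+C=10 → Tm = 2(9)+4(10) = 58°C
46°C vs 58°C → primer B is higher.

Primer B, 58°C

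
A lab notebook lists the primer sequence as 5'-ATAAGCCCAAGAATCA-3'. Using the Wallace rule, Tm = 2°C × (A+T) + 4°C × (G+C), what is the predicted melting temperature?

Scanning the sequence gives C=4, A=8, T=2, G=2.
A+T = 10, G+C = 6
Tm = 4·6 + 2·10 = 24 + 20 = 44°C

44°C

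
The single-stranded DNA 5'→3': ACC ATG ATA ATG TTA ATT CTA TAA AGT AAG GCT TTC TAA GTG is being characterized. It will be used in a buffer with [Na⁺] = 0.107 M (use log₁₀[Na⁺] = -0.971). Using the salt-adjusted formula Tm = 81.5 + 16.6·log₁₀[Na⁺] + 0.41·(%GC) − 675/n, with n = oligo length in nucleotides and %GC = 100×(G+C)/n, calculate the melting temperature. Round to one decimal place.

61.0°C

Length n = 42. Counting bases: A=15, G=7, C=5, T=15
G+C = 12, so %GC = 12/42 × 100 = 28.571%
Salt term: 16.6 × (-0.971) = -16.119
GC term: 0.41 × 28.571 = 11.714; length term: −675/42 = −16.071
Tm = 81.5 + (-16.119) + 11.714 − 16.071 = 61.024 → 61.0°C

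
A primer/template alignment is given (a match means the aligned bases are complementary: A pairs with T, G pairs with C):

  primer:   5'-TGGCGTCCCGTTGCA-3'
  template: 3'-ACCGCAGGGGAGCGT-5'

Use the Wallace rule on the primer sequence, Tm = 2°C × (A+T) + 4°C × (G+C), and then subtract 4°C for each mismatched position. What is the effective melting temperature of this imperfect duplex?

Primer base counts: A=1, T=4, G=5, C=5 → A+T=5, G+C=10
Perfect-match Tm = 2(5) + 4(10) = 10 + 40 = 50°C
Mismatches (positions where the bases are not complementary): 2 (at positions 10, 12)
Effective Tm = 50 − 2×4 = 50 − 8 = 42°C

42°C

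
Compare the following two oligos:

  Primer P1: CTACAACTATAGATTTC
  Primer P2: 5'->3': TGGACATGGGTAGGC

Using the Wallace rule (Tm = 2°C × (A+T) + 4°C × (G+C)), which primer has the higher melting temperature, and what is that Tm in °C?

Primer P1: A+T=12, G+C=5 → Tm = 2(12)+4(5) = 44°C
Primer P2: A+T=6, G+C=9 → Tm = 2(6)+4(9) = 48°C
44°C vs 48°C → primer P2 is higher.

Primer P2, 48°C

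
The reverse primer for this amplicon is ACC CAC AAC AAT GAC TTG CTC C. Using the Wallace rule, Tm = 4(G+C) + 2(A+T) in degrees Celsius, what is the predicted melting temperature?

66°C

G=2, T=4, C=9, A=7
AT pairs contribute 11, GC pairs contribute 11.
Tm = 4·11 + 2·11 = 44 + 22 = 66°C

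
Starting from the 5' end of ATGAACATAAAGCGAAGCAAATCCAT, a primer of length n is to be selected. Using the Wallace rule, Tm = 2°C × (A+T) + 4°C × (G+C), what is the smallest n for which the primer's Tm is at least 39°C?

n = 15

First 14 bases: ATGAACATAAAGCG → Tm = 38°C (< 39°C)
First 15 bases: ATGAACATAAAGCGA → Tm = 40°C (≥ 39°C)
Each additional base adds 2°C (A/T) or 4°C (G/C), so Tm is non-decreasing in n; n = 15 is the first length to reach 39°C.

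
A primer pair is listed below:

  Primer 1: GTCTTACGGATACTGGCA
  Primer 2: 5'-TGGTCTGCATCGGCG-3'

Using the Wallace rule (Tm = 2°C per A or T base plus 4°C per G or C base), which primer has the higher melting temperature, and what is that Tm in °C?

Primer 1, 54°C

Primer 1: A+T=9, G+C=9 → Tm = 2(9)+4(9) = 54°C
Primer 2: A+T=5, G+C=10 → Tm = 2(5)+4(10) = 50°C
54°C vs 50°C → primer 1 is higher.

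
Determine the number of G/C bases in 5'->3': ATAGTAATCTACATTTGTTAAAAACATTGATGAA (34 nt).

7

Base counts: A=15, C=3, G=4, T=12
Total G or C: 4 + 3 = 7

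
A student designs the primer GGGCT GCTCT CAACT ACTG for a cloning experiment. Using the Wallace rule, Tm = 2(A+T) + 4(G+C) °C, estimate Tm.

Counting bases: A=3, G=5, T=5, C=6
A+T = 8, G+C = 11
Tm = 2×8 + 4×11 = 60°C

60°C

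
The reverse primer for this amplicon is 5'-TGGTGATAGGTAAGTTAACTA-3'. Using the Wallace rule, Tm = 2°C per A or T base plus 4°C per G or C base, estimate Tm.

A=7, T=7, G=6, C=1
So N_AT = 14 and N_GC = 7.
Tm = 2(14) + 4(7) = 28 + 28 = 56°C

56°C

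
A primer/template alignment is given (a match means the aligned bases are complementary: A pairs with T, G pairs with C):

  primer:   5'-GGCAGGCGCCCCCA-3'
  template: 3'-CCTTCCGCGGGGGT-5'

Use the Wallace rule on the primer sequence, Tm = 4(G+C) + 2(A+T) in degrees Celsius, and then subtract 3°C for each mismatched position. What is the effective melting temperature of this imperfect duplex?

49°C

Primer base counts: A=2, T=0, G=5, C=7 → A+T=2, G+C=12
Perfect-match Tm = 2(2) + 4(12) = 4 + 48 = 52°C
Mismatches (positions where the bases are not complementary): 1 (at position 3)
Effective Tm = 52 − 1×3 = 52 − 3 = 49°C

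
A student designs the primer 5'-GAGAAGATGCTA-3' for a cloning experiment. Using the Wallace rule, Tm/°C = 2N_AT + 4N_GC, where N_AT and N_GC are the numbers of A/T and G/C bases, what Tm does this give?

C=1, T=2, G=4, A=5
So N_AT = 7 and N_GC = 5.
Tm = 2×7 + 4×5 = 34°C

34°C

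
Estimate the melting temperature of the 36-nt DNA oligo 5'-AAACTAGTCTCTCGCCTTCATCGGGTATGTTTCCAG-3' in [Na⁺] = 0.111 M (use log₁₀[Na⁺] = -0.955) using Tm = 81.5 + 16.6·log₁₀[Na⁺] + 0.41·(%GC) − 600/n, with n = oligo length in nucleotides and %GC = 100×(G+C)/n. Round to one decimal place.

68.3°C

Length n = 36. Counting bases: C=10, T=12, G=7, A=7
G+C = 17, so %GC = 17/36 × 100 = 47.222%
Salt term: 16.6 × (-0.955) = -15.853
GC term: 0.41 × 47.222 = 19.361; length term: −600/36 = −16.667
Tm = 81.5 + (-15.853) + 19.361 − 16.667 = 68.341 → 68.3°C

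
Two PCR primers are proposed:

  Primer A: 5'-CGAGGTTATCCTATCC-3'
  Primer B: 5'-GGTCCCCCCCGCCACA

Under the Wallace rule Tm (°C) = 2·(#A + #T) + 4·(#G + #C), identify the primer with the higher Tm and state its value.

Primer A: A+T=8, G+C=8 → Tm = 2(8)+4(8) = 48°C
Primer B: A+T=3, G+C=13 → Tm = 2(3)+4(13) = 58°C
48°C vs 58°C → primer B is higher.

Primer B, 58°C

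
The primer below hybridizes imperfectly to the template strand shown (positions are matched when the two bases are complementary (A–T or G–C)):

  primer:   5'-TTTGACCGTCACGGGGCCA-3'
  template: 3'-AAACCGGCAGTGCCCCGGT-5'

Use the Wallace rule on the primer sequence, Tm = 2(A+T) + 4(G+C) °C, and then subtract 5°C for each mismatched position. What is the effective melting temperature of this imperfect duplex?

57°C

Primer base counts: A=3, T=4, G=6, C=6 → A+T=7, G+C=12
Perfect-match Tm = 2(7) + 4(12) = 14 + 48 = 62°C
Mismatches (positions where the bases are not complementary): 1 (at position 5)
Effective Tm = 62 − 1×5 = 62 − 5 = 57°C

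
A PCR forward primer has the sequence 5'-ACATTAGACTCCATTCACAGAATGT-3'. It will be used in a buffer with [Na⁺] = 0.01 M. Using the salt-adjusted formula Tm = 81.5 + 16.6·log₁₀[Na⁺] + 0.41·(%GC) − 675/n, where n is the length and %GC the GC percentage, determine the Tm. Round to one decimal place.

36.1°C

Length n = 25. Base counts: T=7, G=3, A=9, C=6
G+C = 9, so %GC = 9/25 × 100 = 36%
Salt term: 16.6 × (-2) = -33.2
GC term: 0.41 × 36 = 14.76; length term: −675/25 = −27
Tm = 81.5 + (-33.2) + 14.76 − 27 = 36.06 → 36.1°C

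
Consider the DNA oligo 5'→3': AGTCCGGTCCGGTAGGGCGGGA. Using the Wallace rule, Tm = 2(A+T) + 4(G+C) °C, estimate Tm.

Counting bases: G=11, T=3, C=5, A=3
A+T = 6, G+C = 16
Tm = 2(6) + 4(16) = 12 + 64 = 76°C

76°C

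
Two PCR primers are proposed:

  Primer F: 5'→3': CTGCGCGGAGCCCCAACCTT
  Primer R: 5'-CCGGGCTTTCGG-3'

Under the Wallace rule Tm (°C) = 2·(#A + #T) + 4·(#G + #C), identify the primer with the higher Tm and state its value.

Primer F, 68°C

Primer F: A+T=6, G+C=14 → Tm = 2(6)+4(14) = 68°C
Primer R: A+T=3, G+C=9 → Tm = 2(3)+4(9) = 42°C
68°C vs 42°C → primer F is higher.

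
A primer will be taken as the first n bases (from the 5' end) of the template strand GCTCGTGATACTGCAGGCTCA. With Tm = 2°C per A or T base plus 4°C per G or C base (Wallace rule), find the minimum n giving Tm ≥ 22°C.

n = 7

First 6 bases: GCTCGT → Tm = 20°C (< 22°C)
First 7 bases: GCTCGTG → Tm = 24°C (≥ 22°C)
Since every base adds ≥2°C, Tm only increases with n, so the threshold is first crossed at n = 7.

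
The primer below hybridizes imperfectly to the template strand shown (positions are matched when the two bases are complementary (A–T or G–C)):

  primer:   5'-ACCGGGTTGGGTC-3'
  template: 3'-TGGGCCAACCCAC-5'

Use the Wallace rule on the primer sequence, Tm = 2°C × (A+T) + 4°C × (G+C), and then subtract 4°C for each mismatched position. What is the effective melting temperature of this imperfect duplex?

36°C

Primer base counts: A=1, T=3, G=6, C=3 → A+T=4, G+C=9
Perfect-match Tm = 2(4) + 4(9) = 8 + 36 = 44°C
Mismatches (positions where the bases are not complementary): 2 (at positions 4, 13)
Effective Tm = 44 − 2×4 = 44 − 8 = 36°C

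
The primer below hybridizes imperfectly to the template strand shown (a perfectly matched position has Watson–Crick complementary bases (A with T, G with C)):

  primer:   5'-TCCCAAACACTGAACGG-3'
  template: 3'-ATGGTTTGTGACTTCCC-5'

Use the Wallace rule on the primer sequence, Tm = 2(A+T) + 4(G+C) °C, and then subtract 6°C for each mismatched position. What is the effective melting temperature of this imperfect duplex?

Primer base counts: A=6, T=2, G=3, C=6 → A+T=8, G+C=9
Perfect-match Tm = 2(8) + 4(9) = 16 + 36 = 52°C
Mismatches (positions where the bases are not complementary): 2 (at positions 2, 15)
Effective Tm = 52 − 2×6 = 52 − 12 = 40°C

40°C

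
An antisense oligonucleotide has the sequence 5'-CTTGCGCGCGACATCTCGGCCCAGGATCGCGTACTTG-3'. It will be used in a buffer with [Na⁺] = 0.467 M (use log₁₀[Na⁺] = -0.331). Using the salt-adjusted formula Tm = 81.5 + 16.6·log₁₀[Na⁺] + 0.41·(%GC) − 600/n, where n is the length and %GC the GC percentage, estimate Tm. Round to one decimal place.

86.4°C

Length n = 37. C=13, T=8, G=11, A=5
G+C = 24, so %GC = 24/37 × 100 = 64.865%
Salt term: 16.6 × (-0.331) = -5.495
GC term: 0.41 × 64.865 = 26.595; length term: −600/37 = −16.216
Tm = 81.5 + (-5.495) + 26.595 − 16.216 = 86.384 → 86.4°C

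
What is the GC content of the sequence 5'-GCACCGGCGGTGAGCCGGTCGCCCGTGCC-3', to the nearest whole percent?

Counting bases: C=12, T=3, A=2, G=12
G+C = 12 + 12 = 24 out of 29 bases
%GC = 24/29 × 100 = 82.76% ≈ 83%

83%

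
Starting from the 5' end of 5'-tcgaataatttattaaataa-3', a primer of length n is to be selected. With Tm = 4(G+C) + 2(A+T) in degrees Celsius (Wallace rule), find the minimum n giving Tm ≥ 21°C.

First 8 bases: TCGAATAA → Tm = 20°C (< 21°C)
First 9 bases: TCGAATAAT → Tm = 22°C (≥ 21°C)
Since every base adds ≥2°C, Tm only increases with n, so the threshold is first crossed at n = 9.

n = 9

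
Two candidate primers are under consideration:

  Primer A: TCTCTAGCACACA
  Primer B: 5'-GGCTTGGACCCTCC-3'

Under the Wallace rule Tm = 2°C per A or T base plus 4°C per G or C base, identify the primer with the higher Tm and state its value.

Primer A: A+T=7, G+C=6 → Tm = 2(7)+4(6) = 38°C
Primer B: A+T=4, G+C=10 → Tm = 2(4)+4(10) = 48°C
38°C vs 48°C → primer B is higher.

Primer B, 48°C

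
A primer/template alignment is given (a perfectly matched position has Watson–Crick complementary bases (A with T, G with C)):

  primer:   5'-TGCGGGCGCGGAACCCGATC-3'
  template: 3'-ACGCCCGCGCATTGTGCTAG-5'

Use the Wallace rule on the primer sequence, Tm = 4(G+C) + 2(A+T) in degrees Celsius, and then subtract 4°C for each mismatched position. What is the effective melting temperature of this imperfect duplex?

62°C

Primer base counts: A=3, T=2, G=8, C=7 → A+T=5, G+C=15
Perfect-match Tm = 2(5) + 4(15) = 10 + 60 = 70°C
Mismatches (positions where the bases are not complementary): 2 (at positions 11, 15)
Effective Tm = 70 − 2×4 = 70 − 8 = 62°C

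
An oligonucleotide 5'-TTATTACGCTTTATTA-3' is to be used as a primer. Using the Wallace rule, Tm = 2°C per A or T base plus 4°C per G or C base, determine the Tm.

38°C

G=1, C=2, A=4, T=9
So N_AT = 13 and N_GC = 3.
Tm = 2×13 + 4×3 = 38°C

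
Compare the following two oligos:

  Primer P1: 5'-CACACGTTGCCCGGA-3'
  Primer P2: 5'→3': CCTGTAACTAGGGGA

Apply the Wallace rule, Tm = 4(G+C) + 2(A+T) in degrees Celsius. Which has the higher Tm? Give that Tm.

Primer P1, 50°C

Primer P1: A+T=5, G+C=10 → Tm = 2(5)+4(10) = 50°C
Primer P2: A+T=7, G+C=8 → Tm = 2(7)+4(8) = 46°C
50°C vs 46°C → primer P1 is higher.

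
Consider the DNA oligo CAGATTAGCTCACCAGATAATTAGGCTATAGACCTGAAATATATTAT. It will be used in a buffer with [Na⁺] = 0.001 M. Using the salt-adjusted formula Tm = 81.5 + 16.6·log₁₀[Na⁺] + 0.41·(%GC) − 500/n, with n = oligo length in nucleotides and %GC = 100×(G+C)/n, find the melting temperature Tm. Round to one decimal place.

34.1°C

Length n = 47. G=7, C=8, A=18, T=14
G+C = 15, so %GC = 15/47 × 100 = 31.915%
Salt term: 16.6 × (-3) = -49.8
GC term: 0.41 × 31.915 = 13.085; length term: −500/47 = −10.638
Tm = 81.5 + (-49.8) + 13.085 − 10.638 = 34.147 → 34.1°C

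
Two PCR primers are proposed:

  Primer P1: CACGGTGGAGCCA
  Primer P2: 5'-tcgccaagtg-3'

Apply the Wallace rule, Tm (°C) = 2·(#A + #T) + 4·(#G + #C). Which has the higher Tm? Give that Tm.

Primer P1: A+T=4, G+C=9 → Tm = 2(4)+4(9) = 44°C
Primer P2: A+T=4, G+C=6 → Tm = 2(4)+4(6) = 32°C
44°C vs 32°C → primer P1 is higher.

Primer P1, 44°C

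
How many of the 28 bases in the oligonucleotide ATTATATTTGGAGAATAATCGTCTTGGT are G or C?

8

Scanning the sequence gives C=2, T=12, A=8, G=6.
Total G or C: 6 + 2 = 8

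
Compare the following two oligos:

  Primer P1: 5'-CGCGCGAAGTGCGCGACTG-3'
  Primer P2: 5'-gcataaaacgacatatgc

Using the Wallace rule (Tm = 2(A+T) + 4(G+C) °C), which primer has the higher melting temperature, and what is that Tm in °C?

Primer P1: A+T=5, G+C=14 → Tm = 2(5)+4(14) = 66°C
Primer P2: A+T=11, G+C=7 → Tm = 2(11)+4(7) = 50°C
66°C vs 50°C → primer P1 is higher.

Primer P1, 66°C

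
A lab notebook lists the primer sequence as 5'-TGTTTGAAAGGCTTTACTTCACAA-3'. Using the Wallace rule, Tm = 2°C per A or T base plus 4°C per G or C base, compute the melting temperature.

64°C

Scanning the sequence gives T=9, C=4, G=4, A=7.
AT pairs contribute 16, GC pairs contribute 8.
Tm = 2×16 + 4×8 = 64°C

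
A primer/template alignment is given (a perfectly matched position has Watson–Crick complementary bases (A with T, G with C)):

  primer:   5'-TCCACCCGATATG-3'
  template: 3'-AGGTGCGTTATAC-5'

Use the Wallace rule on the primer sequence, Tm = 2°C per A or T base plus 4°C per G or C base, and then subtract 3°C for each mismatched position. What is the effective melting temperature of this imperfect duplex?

Primer base counts: A=3, T=3, G=2, C=5 → A+T=6, G+C=7
Perfect-match Tm = 2(6) + 4(7) = 12 + 28 = 40°C
Mismatches (positions where the bases are not complementary): 2 (at positions 6, 8)
Effective Tm = 40 − 2×3 = 40 − 6 = 34°C

34°C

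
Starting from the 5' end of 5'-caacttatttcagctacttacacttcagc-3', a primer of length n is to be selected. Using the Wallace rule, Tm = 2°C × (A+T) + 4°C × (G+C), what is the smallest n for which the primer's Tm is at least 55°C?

n = 21

First 20 bases: CAACTTATTTCAGCTACTTA → Tm = 52°C (< 55°C)
First 21 bases: CAACTTATTTCAGCTACTTAC → Tm = 56°C (≥ 55°C)
Each additional base adds 2°C (A/T) or 4°C (G/C), so Tm is non-decreasing in n; n = 21 is the first length to reach 55°C.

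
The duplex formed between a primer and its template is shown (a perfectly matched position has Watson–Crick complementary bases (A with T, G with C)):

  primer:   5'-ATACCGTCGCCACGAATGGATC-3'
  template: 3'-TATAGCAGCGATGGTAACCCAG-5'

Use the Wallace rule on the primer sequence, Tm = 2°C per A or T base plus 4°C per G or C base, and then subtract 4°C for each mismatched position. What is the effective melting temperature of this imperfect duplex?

Primer base counts: A=6, T=4, G=5, C=7 → A+T=10, G+C=12
Perfect-match Tm = 2(10) + 4(12) = 20 + 48 = 68°C
Mismatches (positions where the bases are not complementary): 5 (at positions 4, 11, 14, 16, 20)
Effective Tm = 68 − 5×4 = 68 − 20 = 48°C

48°C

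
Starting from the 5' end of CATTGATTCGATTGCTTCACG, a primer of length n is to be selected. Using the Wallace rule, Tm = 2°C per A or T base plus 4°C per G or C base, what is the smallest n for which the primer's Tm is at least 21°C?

n = 9

First 8 bases: CATTGATT → Tm = 20°C (< 21°C)
First 9 bases: CATTGATTC → Tm = 24°C (≥ 21°C)
Since every base adds ≥2°C, Tm only increases with n, so the threshold is first crossed at n = 9.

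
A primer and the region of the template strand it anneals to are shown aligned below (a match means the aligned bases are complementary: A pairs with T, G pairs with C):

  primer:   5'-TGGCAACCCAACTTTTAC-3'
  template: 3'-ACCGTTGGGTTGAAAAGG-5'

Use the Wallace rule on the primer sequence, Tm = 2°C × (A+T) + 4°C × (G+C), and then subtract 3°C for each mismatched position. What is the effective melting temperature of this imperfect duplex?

49°C

Primer base counts: A=5, T=5, G=2, C=6 → A+T=10, G+C=8
Perfect-match Tm = 2(10) + 4(8) = 20 + 32 = 52°C
Mismatches (positions where the bases are not complementary): 1 (at position 17)
Effective Tm = 52 − 1×3 = 52 − 3 = 49°C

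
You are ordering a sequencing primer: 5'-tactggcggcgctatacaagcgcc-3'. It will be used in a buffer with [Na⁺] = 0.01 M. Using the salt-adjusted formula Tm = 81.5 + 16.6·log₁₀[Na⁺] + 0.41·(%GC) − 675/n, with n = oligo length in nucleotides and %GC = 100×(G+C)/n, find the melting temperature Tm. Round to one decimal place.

Length n = 24. Counting bases: A=5, C=8, G=7, T=4
G+C = 15, so %GC = 15/24 × 100 = 62.5%
Salt term: 16.6 × (-2) = -33.2
GC term: 0.41 × 62.5 = 25.625; length term: −675/24 = −28.125
Tm = 81.5 + (-33.2) + 25.625 − 28.125 = 45.8 → 45.8°C

45.8°C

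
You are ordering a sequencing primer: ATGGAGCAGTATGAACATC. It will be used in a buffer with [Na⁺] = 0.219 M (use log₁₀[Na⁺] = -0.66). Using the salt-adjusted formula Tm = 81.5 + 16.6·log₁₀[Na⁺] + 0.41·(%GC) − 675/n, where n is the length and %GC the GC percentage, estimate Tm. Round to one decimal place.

52.3°C

Length n = 19. C=3, G=5, T=4, A=7
G+C = 8, so %GC = 8/19 × 100 = 42.105%
Salt term: 16.6 × (-0.66) = -10.956
GC term: 0.41 × 42.105 = 17.263; length term: −675/19 = −35.526
Tm = 81.5 + (-10.956) + 17.263 − 35.526 = 52.281 → 52.3°C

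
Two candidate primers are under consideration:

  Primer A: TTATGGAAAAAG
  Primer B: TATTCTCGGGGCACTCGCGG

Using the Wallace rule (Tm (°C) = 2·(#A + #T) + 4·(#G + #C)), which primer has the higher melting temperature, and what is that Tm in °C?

Primer A: A+T=9, G+C=3 → Tm = 2(9)+4(3) = 30°C
Primer B: A+T=7, G+C=13 → Tm = 2(7)+4(13) = 66°C
30°C vs 66°C → primer B is higher.

Primer B, 66°C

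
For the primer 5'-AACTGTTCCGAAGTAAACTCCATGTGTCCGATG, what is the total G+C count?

15

Counting bases: T=9, G=7, C=8, A=9
Total G or C: 7 + 8 = 15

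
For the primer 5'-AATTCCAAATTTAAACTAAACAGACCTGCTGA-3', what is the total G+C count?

Scanning the sequence gives C=7, G=3, T=8, A=14.
Total G or C: 3 + 7 = 10

10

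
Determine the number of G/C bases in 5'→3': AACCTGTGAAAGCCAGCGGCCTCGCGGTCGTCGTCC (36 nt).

24

Base counts: G=11, A=6, C=13, T=6
G+C = 11 + 13 = 24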